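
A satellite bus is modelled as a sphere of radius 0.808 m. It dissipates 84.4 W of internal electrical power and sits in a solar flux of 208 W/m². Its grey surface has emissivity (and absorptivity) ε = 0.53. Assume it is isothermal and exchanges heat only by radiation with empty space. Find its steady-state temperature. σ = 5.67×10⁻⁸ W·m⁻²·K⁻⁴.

At steady state, absorbed solar power + internal power = radiated power.
Absorbed: α·S·A_cross = 0.53·208·2.051 = 226.1 W (cross-section πr²).
Total input = 226.1 + 84.4 = 310.5 W.
Radiated: εσ·A_surf·T⁴ with A_surf = 4πr² = 8.204 m².
T⁴ = 310.5/(0.53·5.67×10⁻⁸·8.204) = 1.259×10⁹ K⁴.

T ≈ 188 K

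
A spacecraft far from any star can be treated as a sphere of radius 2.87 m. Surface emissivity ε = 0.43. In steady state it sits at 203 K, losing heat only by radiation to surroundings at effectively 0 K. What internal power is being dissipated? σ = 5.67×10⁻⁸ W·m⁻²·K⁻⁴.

P ≈ 4290 W

Steady state: P = εσA T⁴.
A = 4πr² = 103.5 m²; T⁴ = (203)⁴ = 1.698×10⁹ K⁴.
P = 0.43 × 5.67×10⁻⁸ × 103.5 × 1.698×10⁹.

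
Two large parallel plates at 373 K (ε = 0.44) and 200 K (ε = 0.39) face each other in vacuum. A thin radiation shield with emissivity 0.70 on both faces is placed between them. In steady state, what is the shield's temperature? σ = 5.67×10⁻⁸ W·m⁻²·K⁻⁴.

In steady state the net flux on the hot side equals that on the cold side.
σ(T₁⁴−T_s⁴)/D₁ = σ(T_s⁴−T₂⁴)/D₂, with D₁ = 1/ε₁+1/ε_s−1 = 2.701, D₂ = 1/ε_s+1/ε₂−1 = 2.993.
Solve for T_s⁴: T_s⁴ = (D₂·T₁⁴ + D₁·T₂⁴)/(D₁+D₂) = 1.093×10¹⁰ K⁴.

T_s ≈ 323 K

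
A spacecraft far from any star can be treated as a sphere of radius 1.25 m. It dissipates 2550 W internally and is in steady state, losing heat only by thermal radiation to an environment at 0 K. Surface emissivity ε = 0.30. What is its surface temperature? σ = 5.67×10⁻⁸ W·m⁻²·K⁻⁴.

Steady state: internal power = radiated power, P = εσA T⁴.
Radiating area A = 4πr² = 19.63 m².
T⁴ = P/(εσA) = 2550/(0.30·5.67×10⁻⁸·19.63) = 7.635×10⁹ K⁴.
T = (7.635×10⁹)^(1/4).

T ≈ 296 K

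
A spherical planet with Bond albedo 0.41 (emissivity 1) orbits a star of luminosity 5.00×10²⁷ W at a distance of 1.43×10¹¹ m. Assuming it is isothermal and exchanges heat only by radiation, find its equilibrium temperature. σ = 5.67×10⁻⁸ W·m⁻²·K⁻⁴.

First find the stellar flux at distance d: S = L/(4πd²) = 5.00×10²⁷/(4π·(1.43×10¹¹)²) = 19460 W/m².
For an isothermal sphere, absorbed (1−a)S·πr² = emitted σ·4πr²·T⁴, so T⁴ = (1−a)S/(4σ).
T⁴ = 0.590·19460/(4·5.67×10⁻⁸) = 5.062×10¹⁰ K⁴.

T ≈ 474 K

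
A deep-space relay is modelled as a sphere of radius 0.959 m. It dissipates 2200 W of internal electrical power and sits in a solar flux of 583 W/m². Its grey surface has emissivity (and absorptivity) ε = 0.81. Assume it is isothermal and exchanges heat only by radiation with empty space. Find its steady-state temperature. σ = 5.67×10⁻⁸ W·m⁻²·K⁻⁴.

At steady state, absorbed solar power + internal power = radiated power.
Absorbed: α·S·A_cross = 0.81·583·2.889 = 1364 W (cross-section πr²).
Total input = 1364 + 2200 = 3564 W.
Radiated: εσ·A_surf·T⁴ with A_surf = 4πr² = 11.56 m².
T⁴ = 3564/(0.81·5.67×10⁻⁸·11.56) = 6.715×10⁹ K⁴.

T ≈ 286 K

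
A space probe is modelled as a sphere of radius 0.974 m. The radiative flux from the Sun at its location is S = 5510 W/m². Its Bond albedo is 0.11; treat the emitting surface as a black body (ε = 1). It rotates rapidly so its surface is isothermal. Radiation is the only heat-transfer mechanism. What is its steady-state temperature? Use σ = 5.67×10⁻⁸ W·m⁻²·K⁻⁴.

T ≈ 383 K

At equilibrium, absorbed power = emitted power.
Absorbing cross-section = πr² = 2.980 m²; emitting surface = 4πr² = 11.92 m² (ratio 4).
(1−a)S·A_cross = εσ·A_surf·T⁴  ⇒  T⁴ = (1−a)S/(4σ).
T⁴ = 0.890·5510/(4·5.67×10⁻⁸) = 2.162×10¹⁰ K⁴.
T = (2.162×10¹⁰)^(1/4).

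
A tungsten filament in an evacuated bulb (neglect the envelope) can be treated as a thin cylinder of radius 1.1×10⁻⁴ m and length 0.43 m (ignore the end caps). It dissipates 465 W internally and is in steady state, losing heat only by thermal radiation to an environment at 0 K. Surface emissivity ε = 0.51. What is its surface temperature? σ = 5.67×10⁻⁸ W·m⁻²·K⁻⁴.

Steady state: internal power = radiated power, P = εσA T⁴.
Radiating area A = 2πrL = 2.972×10⁻⁴ m².
T⁴ = P/(εσA) = 465/(0.51·5.67×10⁻⁸·2.972×10⁻⁴) = 5.411×10¹³ K⁴.
T = (5.411×10¹³)^(1/4).

T ≈ 2710 K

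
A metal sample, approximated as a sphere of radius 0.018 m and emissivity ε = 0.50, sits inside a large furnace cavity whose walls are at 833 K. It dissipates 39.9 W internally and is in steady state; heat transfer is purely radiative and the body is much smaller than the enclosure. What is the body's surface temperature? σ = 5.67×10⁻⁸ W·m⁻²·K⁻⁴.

For a small grey body in a large enclosure, net radiated power = εσA(T⁴ − T_w⁴).
Steady state: P = εσA(T⁴ − T_w⁴) with A = 4πr² = 0.004072 m².
T⁴ = P/(εσA) + T_w⁴ = 39.9/(0.50·5.67×10⁻⁸·0.004072) + (833)⁴
    = 3.457×10¹¹ + 4.815×10¹¹ = 8.272×10¹¹ K⁴.

T ≈ 954 K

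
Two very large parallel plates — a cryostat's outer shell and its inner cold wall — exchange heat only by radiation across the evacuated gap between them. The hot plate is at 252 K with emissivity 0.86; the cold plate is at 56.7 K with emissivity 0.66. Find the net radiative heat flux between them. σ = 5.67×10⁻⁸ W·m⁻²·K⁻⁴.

For two infinite grey parallel plates, q = σ(T₁⁴ − T₂⁴)/(1/ε₁ + 1/ε₂ − 1).
T₁⁴ − T₂⁴ = 4.033×10⁹ − 1.034×10⁷ = 4.022×10⁹ K⁴.
1/ε₁ + 1/ε₂ − 1 = 1.163 + 1.515 − 1 = 1.678.
q = 5.67×10⁻⁸ × 4.022×10⁹ / 1.678.

q ≈ 136 W/m²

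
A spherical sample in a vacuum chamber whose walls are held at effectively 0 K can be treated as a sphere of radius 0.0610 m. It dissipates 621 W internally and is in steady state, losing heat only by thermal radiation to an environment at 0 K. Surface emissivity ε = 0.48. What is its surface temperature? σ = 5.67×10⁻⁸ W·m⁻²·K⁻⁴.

Steady state: internal power = radiated power, P = εσA T⁴.
Radiating area A = 4πr² = 0.04676 m².
T⁴ = P/(εσA) = 621/(0.48·5.67×10⁻⁸·0.04676) = 4.880×10¹¹ K⁴.
T = (4.880×10¹¹)^(1/4).

T ≈ 836 K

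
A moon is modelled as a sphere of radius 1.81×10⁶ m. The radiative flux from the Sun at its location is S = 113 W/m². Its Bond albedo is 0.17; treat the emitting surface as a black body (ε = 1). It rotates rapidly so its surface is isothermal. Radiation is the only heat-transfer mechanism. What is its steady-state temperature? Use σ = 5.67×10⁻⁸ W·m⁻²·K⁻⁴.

T ≈ 143 K

At equilibrium, absorbed power = emitted power.
Absorbing cross-section = πr² = 1.029×10¹³ m²; emitting surface = 4πr² = 4.117×10¹³ m² (ratio 4).
(1−a)S·A_cross = εσ·A_surf·T⁴  ⇒  T⁴ = (1−a)S/(4σ).
T⁴ = 0.830·113/(4·5.67×10⁻⁸) = 4.135×10⁸ K⁴.
T = (4.135×10⁸)^(1/4).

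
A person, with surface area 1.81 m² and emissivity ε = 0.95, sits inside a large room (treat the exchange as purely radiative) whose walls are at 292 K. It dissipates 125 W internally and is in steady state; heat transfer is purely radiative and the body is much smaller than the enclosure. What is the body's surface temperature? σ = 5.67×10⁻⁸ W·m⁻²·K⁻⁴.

T ≈ 304 K

For a small grey body in a large enclosure, net radiated power = εσA(T⁴ − T_w⁴).
Steady state: P = εσA(T⁴ − T_w⁴) with A = 1.81 m².
T⁴ = P/(εσA) + T_w⁴ = 125/(0.95·5.67×10⁻⁸·1.810) + (292)⁴
    = 1.282×10⁹ + 7.270×10⁹ = 8.552×10⁹ K⁴.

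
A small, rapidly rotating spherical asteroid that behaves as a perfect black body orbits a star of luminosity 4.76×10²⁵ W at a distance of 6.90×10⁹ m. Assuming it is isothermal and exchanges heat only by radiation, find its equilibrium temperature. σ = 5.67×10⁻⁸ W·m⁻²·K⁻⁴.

First find the stellar flux at distance d: S = L/(4πd²) = 4.76×10²⁵/(4π·(6.90×10⁹)²) = 79560 W/m².
For an isothermal sphere, absorbed (1−a)S·πr² = emitted σ·4πr²·T⁴, so T⁴ = (1−a)S/(4σ).
T⁴ = 1.00·79560/(4·5.67×10⁻⁸) = 3.508×10¹¹ K⁴.

T ≈ 770 K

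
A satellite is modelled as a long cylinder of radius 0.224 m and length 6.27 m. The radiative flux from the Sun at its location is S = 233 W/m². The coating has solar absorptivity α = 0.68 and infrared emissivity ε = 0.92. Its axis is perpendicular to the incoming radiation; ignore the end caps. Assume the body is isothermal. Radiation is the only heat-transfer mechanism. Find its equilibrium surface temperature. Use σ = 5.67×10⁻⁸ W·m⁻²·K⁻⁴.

At equilibrium, absorbed power = emitted power.
Absorbing cross-section = 2rL = 2.809 m²; emitting surface = 2πrL = 8.825 m² (ratio π).
αS·A_cross = εσ·A_surf·T⁴  ⇒  T⁴ = αS/(ε·πσ).
T⁴ = 0.680·233/(0.92·π·5.67×10⁻⁸) = 9.668×10⁸ K⁴.
T = (9.668×10⁸)^(1/4).

T ≈ 176 K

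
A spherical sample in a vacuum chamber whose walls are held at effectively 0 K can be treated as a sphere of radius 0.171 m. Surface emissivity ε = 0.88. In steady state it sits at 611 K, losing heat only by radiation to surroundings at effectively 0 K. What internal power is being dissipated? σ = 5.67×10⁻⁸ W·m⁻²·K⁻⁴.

P ≈ 2560 W

Steady state: P = εσA T⁴.
A = 4πr² = 0.3675 m²; T⁴ = (611)⁴ = 1.394×10¹¹ K⁴.
P = 0.88 × 5.67×10⁻⁸ × 0.3675 × 1.394×10¹¹.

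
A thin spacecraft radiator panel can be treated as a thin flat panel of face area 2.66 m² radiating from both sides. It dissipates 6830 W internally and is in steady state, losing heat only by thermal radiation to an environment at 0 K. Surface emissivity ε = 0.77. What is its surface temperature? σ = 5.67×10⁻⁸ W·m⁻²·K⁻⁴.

Steady state: internal power = radiated power, P = εσA T⁴.
Radiating area A = 2·2.66 = 5.320 m².
T⁴ = P/(εσA) = 6830/(0.77·5.67×10⁻⁸·5.320) = 2.941×10¹⁰ K⁴.
T = (2.941×10¹⁰)^(1/4).

T ≈ 414 K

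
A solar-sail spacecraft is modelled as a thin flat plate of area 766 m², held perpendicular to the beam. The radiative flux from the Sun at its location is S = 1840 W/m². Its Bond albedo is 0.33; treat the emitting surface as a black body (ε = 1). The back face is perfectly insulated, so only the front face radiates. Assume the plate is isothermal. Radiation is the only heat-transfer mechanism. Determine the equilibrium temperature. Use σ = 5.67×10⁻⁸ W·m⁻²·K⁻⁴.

T ≈ 384 K

At equilibrium, absorbed power = emitted power.
Absorbing cross-section = A = 766.0 m²; emitting surface = A = 766.0 m² (ratio 1).
(1−a)S·A_cross = εσ·A_surf·T⁴  ⇒  T⁴ = (1−a)S/(1σ).
T⁴ = 0.670·1840/(1·5.67×10⁻⁸) = 2.174×10¹⁰ K⁴.
T = (2.174×10¹⁰)^(1/4).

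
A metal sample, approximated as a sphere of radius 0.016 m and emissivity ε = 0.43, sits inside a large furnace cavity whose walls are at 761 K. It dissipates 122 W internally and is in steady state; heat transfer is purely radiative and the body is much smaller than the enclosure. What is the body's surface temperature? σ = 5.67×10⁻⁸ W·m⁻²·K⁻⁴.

For a small grey body in a large enclosure, net radiated power = εσA(T⁴ − T_w⁴).
Steady state: P = εσA(T⁴ − T_w⁴) with A = 4πr² = 0.003217 m².
T⁴ = P/(εσA) + T_w⁴ = 122/(0.43·5.67×10⁻⁸·0.003217) + (761)⁴
    = 1.555×10¹² + 3.354×10¹¹ = 1.891×10¹² K⁴.

T ≈ 1170 K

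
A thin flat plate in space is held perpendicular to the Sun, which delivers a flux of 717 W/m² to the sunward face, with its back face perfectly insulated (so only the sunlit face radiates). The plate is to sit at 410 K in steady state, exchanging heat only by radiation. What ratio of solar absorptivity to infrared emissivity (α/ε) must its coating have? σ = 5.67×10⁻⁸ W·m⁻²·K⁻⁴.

Balance: αS·A = εσ·1A·T⁴ ⇒ α/ε = σT⁴/S.
α/ε = 5.67×10⁻⁸·(410)⁴/717 = 5.67×10⁻⁸·2.826×10¹⁰/717.

α/ε ≈ 2.23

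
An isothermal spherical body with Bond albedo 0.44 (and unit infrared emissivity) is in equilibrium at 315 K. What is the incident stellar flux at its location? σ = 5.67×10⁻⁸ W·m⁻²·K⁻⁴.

S ≈ 3990 W/m²

(1−a)S·πr² = σ·4πr²·T⁴ ⇒ S = 4σT⁴/(1−a).
S = 4·5.67×10⁻⁸·9.846×10⁹/0.560.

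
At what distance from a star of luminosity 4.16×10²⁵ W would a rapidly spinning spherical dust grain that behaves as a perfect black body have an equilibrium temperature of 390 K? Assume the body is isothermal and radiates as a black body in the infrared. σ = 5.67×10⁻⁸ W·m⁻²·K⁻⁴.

For an isothermal black-emitting sphere, (1−a)S·πr² = σ·4πr²·T⁴ ⇒ S = 4σT⁴/(1−a).
S = 4·5.67×10⁻⁸·(390)⁴/1.00 = 5247 W/m².
Flux falls as S = L/(4πd²), so d = √(L/(4πS)) = √(4.16×10²⁵/(4π·5247)).

d ≈ 2.51×10¹⁰ m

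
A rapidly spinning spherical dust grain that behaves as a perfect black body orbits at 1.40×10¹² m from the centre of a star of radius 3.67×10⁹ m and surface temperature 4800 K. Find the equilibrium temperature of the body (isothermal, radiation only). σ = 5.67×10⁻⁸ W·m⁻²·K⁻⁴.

T ≈ 174 K

The star's surface emits σT_*⁴; at distance d the flux is S = σT_*⁴(R_*/d)².
S = 5.67×10⁻⁸·(4800)⁴·(3.67×10⁹/1.40×10¹²)² = 206.8 W/m².
For an isothermal sphere T⁴ = (1−a)S/(4σ) = 9.120×10⁸ K⁴.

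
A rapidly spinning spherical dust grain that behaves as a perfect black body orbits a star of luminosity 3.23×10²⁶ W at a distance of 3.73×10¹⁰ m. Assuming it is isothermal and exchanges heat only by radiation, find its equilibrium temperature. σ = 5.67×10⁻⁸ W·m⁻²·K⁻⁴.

First find the stellar flux at distance d: S = L/(4πd²) = 3.23×10²⁶/(4π·(3.73×10¹⁰)²) = 18470 W/m².
For an isothermal sphere, absorbed (1−a)S·πr² = emitted σ·4πr²·T⁴, so T⁴ = (1−a)S/(4σ).
T⁴ = 1.00·18470/(4·5.67×10⁻⁸) = 8.146×10¹⁰ K⁴.

T ≈ 534 K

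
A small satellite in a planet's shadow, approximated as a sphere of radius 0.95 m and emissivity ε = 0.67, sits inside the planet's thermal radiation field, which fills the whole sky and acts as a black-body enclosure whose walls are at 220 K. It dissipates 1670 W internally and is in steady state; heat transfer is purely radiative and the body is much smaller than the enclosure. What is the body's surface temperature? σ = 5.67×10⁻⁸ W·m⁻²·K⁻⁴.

T ≈ 281 K

For a small grey body in a large enclosure, net radiated power = εσA(T⁴ − T_w⁴).
Steady state: P = εσA(T⁴ − T_w⁴) with A = 4πr² = 11.34 m².
T⁴ = P/(εσA) + T_w⁴ = 1670/(0.67·5.67×10⁻⁸·11.34) + (220)⁴
    = 3.876×10⁹ + 2.343×10⁹ = 6.219×10⁹ K⁴.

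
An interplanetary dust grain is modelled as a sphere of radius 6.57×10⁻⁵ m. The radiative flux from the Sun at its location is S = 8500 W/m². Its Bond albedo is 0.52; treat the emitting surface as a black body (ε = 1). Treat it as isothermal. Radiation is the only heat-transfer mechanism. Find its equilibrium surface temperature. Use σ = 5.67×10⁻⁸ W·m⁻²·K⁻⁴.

At equilibrium, absorbed power = emitted power.
Absorbing cross-section = πr² = 1.356×10⁻⁸ m²; emitting surface = 4πr² = 5.424×10⁻⁸ m² (ratio 4).
(1−a)S·A_cross = εσ·A_surf·T⁴  ⇒  T⁴ = (1−a)S/(4σ).
T⁴ = 0.480·8500/(4·5.67×10⁻⁸) = 1.799×10¹⁰ K⁴.
T = (1.799×10¹⁰)^(1/4).

T ≈ 366 K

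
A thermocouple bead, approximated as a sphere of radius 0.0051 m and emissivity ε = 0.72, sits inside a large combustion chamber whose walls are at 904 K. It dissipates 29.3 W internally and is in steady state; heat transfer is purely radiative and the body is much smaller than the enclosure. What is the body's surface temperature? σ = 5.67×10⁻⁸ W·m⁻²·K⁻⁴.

T ≈ 1300 K

For a small grey body in a large enclosure, net radiated power = εσA(T⁴ − T_w⁴).
Steady state: P = εσA(T⁴ − T_w⁴) with A = 4πr² = 3.269×10⁻⁴ m².
T⁴ = P/(εσA) + T_w⁴ = 29.3/(0.72·5.67×10⁻⁸·3.269×10⁻⁴) + (904)⁴
    = 2.196×10¹² + 6.678×10¹¹ = 2.864×10¹² K⁴.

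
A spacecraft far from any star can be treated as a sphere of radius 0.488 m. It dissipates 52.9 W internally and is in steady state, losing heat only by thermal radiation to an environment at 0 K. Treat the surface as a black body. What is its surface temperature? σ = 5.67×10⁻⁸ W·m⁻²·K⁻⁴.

T ≈ 133 K

Steady state: internal power = radiated power, P = εσA T⁴.
Radiating area A = 4πr² = 2.993 m².
T⁴ = P/(εσA) = 52.9/(1.0·5.67×10⁻⁸·2.993) = 3.118×10⁸ K⁴.
T = (3.118×10⁸)^(1/4).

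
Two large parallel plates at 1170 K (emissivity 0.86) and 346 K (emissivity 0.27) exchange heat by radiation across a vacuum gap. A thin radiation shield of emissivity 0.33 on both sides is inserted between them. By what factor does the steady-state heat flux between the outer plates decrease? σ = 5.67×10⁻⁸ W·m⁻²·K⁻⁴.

factor ≈ 2.31

Without shield: q₀ = σΔ(T⁴)/(1/ε₁+1/ε₂−1) with denominator 3.866.
With shield the two gaps are in series; the resistances add: (1/ε₁+1/ε_s−1)+(1/ε_s+1/ε₂−1) = 3.193+5.734 = 8.927.
Heat-flux ratio q₀/q = 8.927/3.866.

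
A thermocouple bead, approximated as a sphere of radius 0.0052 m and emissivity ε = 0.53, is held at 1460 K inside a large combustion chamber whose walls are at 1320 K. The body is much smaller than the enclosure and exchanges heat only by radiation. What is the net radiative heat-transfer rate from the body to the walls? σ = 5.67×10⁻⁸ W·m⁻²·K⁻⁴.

For a small grey body in a large enclosure: P_net = εσA(T_body⁴ − T_wall⁴).
A = 4πr² = 3.398×10⁻⁴ m²; T_body⁴ − T_wall⁴ = 4.544×10¹² − 3.036×10¹² = 1.508×10¹² K⁴.
|P_net| = 0.53·5.67×10⁻⁸·3.398×10⁻⁴·1.508×10¹².

P_net ≈ 15.4 W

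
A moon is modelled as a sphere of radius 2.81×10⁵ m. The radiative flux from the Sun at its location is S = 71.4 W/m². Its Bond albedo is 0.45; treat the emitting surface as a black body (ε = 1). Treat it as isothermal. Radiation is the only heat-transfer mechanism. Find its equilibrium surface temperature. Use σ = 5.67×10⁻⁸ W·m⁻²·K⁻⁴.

At equilibrium, absorbed power = emitted power.
Absorbing cross-section = πr² = 2.481×10¹¹ m²; emitting surface = 4πr² = 9.923×10¹¹ m² (ratio 4).
(1−a)S·A_cross = εσ·A_surf·T⁴  ⇒  T⁴ = (1−a)S/(4σ).
T⁴ = 0.550·71.4/(4·5.67×10⁻⁸) = 1.731×10⁸ K⁴.
T = (1.731×10⁸)^(1/4).

T ≈ 115 K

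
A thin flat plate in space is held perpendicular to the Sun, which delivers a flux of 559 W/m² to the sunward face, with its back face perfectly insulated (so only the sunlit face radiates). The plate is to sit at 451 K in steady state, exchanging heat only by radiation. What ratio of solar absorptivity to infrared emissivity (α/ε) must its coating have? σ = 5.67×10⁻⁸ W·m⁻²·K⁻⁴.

Balance: αS·A = εσ·1A·T⁴ ⇒ α/ε = σT⁴/S.
α/ε = 5.67×10⁻⁸·(451)⁴/559 = 5.67×10⁻⁸·4.137×10¹⁰/559.

α/ε ≈ 4.20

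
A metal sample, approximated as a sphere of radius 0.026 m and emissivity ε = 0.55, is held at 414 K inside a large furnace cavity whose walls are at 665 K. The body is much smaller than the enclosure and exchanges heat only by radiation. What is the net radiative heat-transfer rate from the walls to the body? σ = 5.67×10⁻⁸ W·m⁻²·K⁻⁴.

For a small grey body in a large enclosure: P_net = εσA(T_body⁴ − T_wall⁴).
A = 4πr² = 0.008495 m²; T_body⁴ − T_wall⁴ = 2.938×10¹⁰ − 1.956×10¹¹ = -1.662×10¹¹ K⁴.
|P_net| = 0.55·5.67×10⁻⁸·0.008495·1.662×10¹¹.

P_net ≈ 44.0 W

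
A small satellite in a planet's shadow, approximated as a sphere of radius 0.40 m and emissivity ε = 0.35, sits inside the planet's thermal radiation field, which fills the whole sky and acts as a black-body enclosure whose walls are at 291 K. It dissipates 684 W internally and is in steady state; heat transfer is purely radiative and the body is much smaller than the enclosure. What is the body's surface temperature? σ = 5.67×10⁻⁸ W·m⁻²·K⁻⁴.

For a small grey body in a large enclosure, net radiated power = εσA(T⁴ − T_w⁴).
Steady state: P = εσA(T⁴ − T_w⁴) with A = 4πr² = 2.011 m².
T⁴ = P/(εσA) + T_w⁴ = 684/(0.35·5.67×10⁻⁸·2.011) + (291)⁴
    = 1.714×10¹⁰ + 7.171×10⁹ = 2.431×10¹⁰ K⁴.

T ≈ 395 K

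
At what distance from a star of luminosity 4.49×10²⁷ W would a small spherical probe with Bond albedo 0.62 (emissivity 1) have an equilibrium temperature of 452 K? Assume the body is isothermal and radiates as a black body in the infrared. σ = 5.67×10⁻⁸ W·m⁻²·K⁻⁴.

d ≈ 1.20×10¹¹ m

For an isothermal black-emitting sphere, (1−a)S·πr² = σ·4πr²·T⁴ ⇒ S = 4σT⁴/(1−a).
S = 4·5.67×10⁻⁸·(452)⁴/0.380 = 24910 W/m².
Flux falls as S = L/(4πd²), so d = √(L/(4πS)) = √(4.49×10²⁷/(4π·24910)).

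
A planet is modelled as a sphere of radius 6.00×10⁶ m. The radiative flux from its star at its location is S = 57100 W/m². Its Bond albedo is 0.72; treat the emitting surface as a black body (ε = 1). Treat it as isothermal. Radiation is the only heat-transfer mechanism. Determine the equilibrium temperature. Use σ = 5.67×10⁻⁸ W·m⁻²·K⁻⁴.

At equilibrium, absorbed power = emitted power.
Absorbing cross-section = πr² = 1.131×10¹⁴ m²; emitting surface = 4πr² = 4.524×10¹⁴ m² (ratio 4).
(1−a)S·A_cross = εσ·A_surf·T⁴  ⇒  T⁴ = (1−a)S/(4σ).
T⁴ = 0.280·57100/(4·5.67×10⁻⁸) = 7.049×10¹⁰ K⁴.
T = (7.049×10¹⁰)^(1/4).

T ≈ 515 K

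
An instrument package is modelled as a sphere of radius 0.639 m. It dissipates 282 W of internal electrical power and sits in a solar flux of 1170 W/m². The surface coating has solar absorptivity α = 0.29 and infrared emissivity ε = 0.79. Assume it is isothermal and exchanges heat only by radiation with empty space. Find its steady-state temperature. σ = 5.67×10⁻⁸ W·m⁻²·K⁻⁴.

At steady state, absorbed solar power + internal power = radiated power.
Absorbed: α·S·A_cross = 0.29·1170·1.283 = 435.2 W (cross-section πr²).
Total input = 435.2 + 282 = 717.2 W.
Radiated: εσ·A_surf·T⁴ with A_surf = 4πr² = 5.131 m².
T⁴ = 717.2/(0.79·5.67×10⁻⁸·5.131) = 3.121×10⁹ K⁴.

T ≈ 236 K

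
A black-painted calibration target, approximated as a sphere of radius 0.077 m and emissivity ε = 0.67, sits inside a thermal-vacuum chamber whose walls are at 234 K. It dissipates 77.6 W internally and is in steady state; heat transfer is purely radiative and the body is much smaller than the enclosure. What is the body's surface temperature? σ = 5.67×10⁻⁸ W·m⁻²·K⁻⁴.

T ≈ 418 K

For a small grey body in a large enclosure, net radiated power = εσA(T⁴ − T_w⁴).
Steady state: P = εσA(T⁴ − T_w⁴) with A = 4πr² = 0.07451 m².
T⁴ = P/(εσA) + T_w⁴ = 77.6/(0.67·5.67×10⁻⁸·0.07451) + (234)⁴
    = 2.742×10¹⁰ + 2.998×10⁹ = 3.041×10¹⁰ K⁴.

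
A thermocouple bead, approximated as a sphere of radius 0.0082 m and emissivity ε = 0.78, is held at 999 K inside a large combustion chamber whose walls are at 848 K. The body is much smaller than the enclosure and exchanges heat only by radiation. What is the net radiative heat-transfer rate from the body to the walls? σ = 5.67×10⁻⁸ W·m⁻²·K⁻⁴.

P_net ≈ 17.9 W

For a small grey body in a large enclosure: P_net = εσA(T_body⁴ − T_wall⁴).
A = 4πr² = 8.450×10⁻⁴ m²; T_body⁴ − T_wall⁴ = 9.960×10¹¹ − 5.171×10¹¹ = 4.789×10¹¹ K⁴.
|P_net| = 0.78·5.67×10⁻⁸·8.450×10⁻⁴·4.789×10¹¹.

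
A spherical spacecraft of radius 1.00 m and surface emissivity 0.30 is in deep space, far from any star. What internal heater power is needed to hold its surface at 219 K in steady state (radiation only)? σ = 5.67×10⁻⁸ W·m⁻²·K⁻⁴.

P = εσ·4πr²·T⁴.
4πr² = 12.57 m²; T⁴ = 2.300×10⁹ K⁴.
P = 0.30·5.67×10⁻⁸·12.57·2.300×10⁹.

P ≈ 492 W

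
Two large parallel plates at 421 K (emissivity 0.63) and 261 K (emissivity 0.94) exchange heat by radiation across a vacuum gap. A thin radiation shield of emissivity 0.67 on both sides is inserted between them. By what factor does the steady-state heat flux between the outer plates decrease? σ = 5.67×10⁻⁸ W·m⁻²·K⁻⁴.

factor ≈ 2.20

Without shield: q₀ = σΔ(T⁴)/(1/ε₁+1/ε₂−1) with denominator 1.651.
With shield the two gaps are in series; the resistances add: (1/ε₁+1/ε_s−1)+(1/ε_s+1/ε₂−1) = 2.080+1.556 = 3.636.
Heat-flux ratio q₀/q = 3.636/1.651.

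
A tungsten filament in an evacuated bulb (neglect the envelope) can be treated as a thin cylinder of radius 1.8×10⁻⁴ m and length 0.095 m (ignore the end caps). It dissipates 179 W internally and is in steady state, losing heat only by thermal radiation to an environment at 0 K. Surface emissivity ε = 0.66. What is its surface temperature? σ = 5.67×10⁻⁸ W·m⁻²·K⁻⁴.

T ≈ 2580 K

Steady state: internal power = radiated power, P = εσA T⁴.
Radiating area A = 2πrL = 1.074×10⁻⁴ m².
T⁴ = P/(εσA) = 179/(0.66·5.67×10⁻⁸·1.074×10⁻⁴) = 4.452×10¹³ K⁴.
T = (4.452×10¹³)^(1/4).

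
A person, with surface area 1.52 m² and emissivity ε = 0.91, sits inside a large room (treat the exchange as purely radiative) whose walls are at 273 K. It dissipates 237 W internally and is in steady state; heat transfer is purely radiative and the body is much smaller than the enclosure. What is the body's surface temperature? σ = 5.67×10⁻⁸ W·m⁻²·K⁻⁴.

T ≈ 304 K

For a small grey body in a large enclosure, net radiated power = εσA(T⁴ − T_w⁴).
Steady state: P = εσA(T⁴ − T_w⁴) with A = 1.52 m².
T⁴ = P/(εσA) + T_w⁴ = 237/(0.91·5.67×10⁻⁸·1.520) + (273)⁴
    = 3.022×10⁹ + 5.555×10⁹ = 8.576×10⁹ K⁴.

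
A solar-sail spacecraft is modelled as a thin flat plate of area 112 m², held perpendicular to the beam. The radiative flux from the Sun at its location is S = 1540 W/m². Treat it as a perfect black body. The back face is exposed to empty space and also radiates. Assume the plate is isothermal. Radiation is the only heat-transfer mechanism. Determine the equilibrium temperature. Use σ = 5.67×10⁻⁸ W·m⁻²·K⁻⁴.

T ≈ 341 K

At equilibrium, absorbed power = emitted power.
Absorbing cross-section = A = 112.0 m²; emitting surface = 2A = 224.0 m² (ratio 2).
S·A_cross = εσ·A_surf·T⁴  ⇒  T⁴ = S/(2σ).
T⁴ = 1.00·1540/(2·5.67×10⁻⁸) = 1.358×10¹⁰ K⁴.
T = (1.358×10¹⁰)^(1/4).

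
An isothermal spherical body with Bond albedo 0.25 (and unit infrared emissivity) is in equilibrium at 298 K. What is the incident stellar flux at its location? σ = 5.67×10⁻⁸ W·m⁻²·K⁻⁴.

S ≈ 2380 W/m²

(1−a)S·πr² = σ·4πr²·T⁴ ⇒ S = 4σT⁴/(1−a).
S = 4·5.67×10⁻⁸·7.886×10⁹/0.750.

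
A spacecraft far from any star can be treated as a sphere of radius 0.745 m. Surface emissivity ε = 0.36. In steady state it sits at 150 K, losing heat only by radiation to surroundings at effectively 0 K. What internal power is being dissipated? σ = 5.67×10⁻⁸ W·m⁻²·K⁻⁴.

P ≈ 72.1 W

Steady state: P = εσA T⁴.
A = 4πr² = 6.975 m²; T⁴ = (150)⁴ = 5.062×10⁸ K⁴.
P = 0.36 × 5.67×10⁻⁸ × 6.975 × 5.062×10⁸.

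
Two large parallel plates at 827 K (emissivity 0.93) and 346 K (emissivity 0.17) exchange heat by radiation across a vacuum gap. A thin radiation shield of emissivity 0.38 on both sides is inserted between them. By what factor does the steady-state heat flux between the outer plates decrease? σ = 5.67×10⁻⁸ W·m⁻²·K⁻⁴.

Without shield: q₀ = σΔ(T⁴)/(1/ε₁+1/ε₂−1) with denominator 5.958.
With shield the two gaps are in series; the resistances add: (1/ε₁+1/ε_s−1)+(1/ε_s+1/ε₂−1) = 2.707+7.514 = 10.22.
Heat-flux ratio q₀/q = 10.22/5.958.

factor ≈ 1.72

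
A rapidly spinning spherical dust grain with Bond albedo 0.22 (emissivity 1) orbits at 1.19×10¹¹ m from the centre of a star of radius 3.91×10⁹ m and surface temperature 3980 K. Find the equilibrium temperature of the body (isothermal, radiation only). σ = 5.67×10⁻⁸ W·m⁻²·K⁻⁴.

T ≈ 479 K

The star's surface emits σT_*⁴; at distance d the flux is S = σT_*⁴(R_*/d)².
S = 5.67×10⁻⁸·(3980)⁴·(3.91×10⁹/1.19×10¹¹)² = 15360 W/m².
For an isothermal sphere T⁴ = (1−a)S/(4σ) = 5.282×10¹⁰ K⁴.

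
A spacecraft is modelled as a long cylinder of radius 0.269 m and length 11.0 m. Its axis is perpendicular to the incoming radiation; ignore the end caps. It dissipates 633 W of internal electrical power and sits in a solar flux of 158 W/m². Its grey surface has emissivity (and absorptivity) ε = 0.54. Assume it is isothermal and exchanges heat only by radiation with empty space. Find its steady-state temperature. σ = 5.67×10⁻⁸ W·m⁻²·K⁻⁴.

T ≈ 211 K

At steady state, absorbed solar power + internal power = radiated power.
Absorbed: α·S·A_cross = 0.54·158·5.918 = 504.9 W (cross-section 2rL).
Total input = 504.9 + 633 = 1138 W.
Radiated: εσ·A_surf·T⁴ with A_surf = 2πrL = 18.59 m².
T⁴ = 1138/(0.54·5.67×10⁻⁸·18.59) = 1.999×10⁹ K⁴.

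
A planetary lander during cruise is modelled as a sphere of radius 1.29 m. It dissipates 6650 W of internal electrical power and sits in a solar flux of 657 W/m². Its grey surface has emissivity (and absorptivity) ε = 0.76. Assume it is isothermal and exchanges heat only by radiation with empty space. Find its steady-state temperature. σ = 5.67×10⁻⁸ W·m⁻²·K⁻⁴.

At steady state, absorbed solar power + internal power = radiated power.
Absorbed: α·S·A_cross = 0.76·657·5.228 = 2610 W (cross-section πr²).
Total input = 2610 + 6650 = 9260 W.
Radiated: εσ·A_surf·T⁴ with A_surf = 4πr² = 20.91 m².
T⁴ = 9260/(0.76·5.67×10⁻⁸·20.91) = 1.028×10¹⁰ K⁴.

T ≈ 318 K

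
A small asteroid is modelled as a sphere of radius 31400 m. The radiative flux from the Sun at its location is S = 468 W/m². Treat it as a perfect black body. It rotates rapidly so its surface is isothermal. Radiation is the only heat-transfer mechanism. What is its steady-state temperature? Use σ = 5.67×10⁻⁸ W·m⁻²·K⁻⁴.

At equilibrium, absorbed power = emitted power.
Absorbing cross-section = πr² = 3.097×10⁹ m²; emitting surface = 4πr² = 1.239×10¹⁰ m² (ratio 4).
S·A_cross = εσ·A_surf·T⁴  ⇒  T⁴ = S/(4σ).
T⁴ = 1.00·468/(4·5.67×10⁻⁸) = 2.063×10⁹ K⁴.
T = (2.063×10⁹)^(1/4).

T ≈ 213 K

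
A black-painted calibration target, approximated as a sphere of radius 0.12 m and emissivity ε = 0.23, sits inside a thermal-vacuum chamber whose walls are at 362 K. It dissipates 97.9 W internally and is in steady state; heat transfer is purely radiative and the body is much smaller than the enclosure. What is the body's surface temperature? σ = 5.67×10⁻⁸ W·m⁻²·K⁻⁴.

T ≈ 492 K

For a small grey body in a large enclosure, net radiated power = εσA(T⁴ − T_w⁴).
Steady state: P = εσA(T⁴ − T_w⁴) with A = 4πr² = 0.1810 m².
T⁴ = P/(εσA) + T_w⁴ = 97.9/(0.23·5.67×10⁻⁸·0.1810) + (362)⁴
    = 4.149×10¹⁰ + 1.717×10¹⁰ = 5.866×10¹⁰ K⁴.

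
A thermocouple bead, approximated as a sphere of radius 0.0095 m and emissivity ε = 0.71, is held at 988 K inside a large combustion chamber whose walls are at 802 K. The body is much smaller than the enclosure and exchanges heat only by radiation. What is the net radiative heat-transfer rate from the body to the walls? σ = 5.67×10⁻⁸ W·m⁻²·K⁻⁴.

P_net ≈ 24.6 W

For a small grey body in a large enclosure: P_net = εσA(T_body⁴ − T_wall⁴).
A = 4πr² = 0.001134 m²; T_body⁴ − T_wall⁴ = 9.529×10¹¹ − 4.137×10¹¹ = 5.391×10¹¹ K⁴.
|P_net| = 0.71·5.67×10⁻⁸·0.001134·5.391×10¹¹.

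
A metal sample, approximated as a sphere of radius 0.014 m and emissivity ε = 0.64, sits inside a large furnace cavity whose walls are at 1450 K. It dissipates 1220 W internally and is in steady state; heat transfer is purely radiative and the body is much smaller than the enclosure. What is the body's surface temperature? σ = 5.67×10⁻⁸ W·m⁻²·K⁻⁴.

T ≈ 2060 K

For a small grey body in a large enclosure, net radiated power = εσA(T⁴ − T_w⁴).
Steady state: P = εσA(T⁴ − T_w⁴) with A = 4πr² = 0.002463 m².
T⁴ = P/(εσA) + T_w⁴ = 1220/(0.64·5.67×10⁻⁸·0.002463) + (1450)⁴
    = 1.365×10¹³ + 4.421×10¹² = 1.807×10¹³ K⁴.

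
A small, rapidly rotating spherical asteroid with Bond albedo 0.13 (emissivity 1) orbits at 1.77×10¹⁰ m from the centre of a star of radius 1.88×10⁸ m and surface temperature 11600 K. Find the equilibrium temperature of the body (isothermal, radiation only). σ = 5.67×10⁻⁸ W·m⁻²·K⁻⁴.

The star's surface emits σT_*⁴; at distance d the flux is S = σT_*⁴(R_*/d)².
S = 5.67×10⁻⁸·(11600)⁴·(1.88×10⁸/1.77×10¹⁰)² = 1.158×10⁵ W/m².
For an isothermal sphere T⁴ = (1−a)S/(4σ) = 4.443×10¹¹ K⁴.

T ≈ 816 K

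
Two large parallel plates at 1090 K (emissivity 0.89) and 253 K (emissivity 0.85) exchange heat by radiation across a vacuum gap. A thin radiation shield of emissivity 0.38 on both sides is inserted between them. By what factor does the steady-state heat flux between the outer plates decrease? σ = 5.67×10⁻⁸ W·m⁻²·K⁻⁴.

Without shield: q₀ = σΔ(T⁴)/(1/ε₁+1/ε₂−1) with denominator 1.300.
With shield the two gaps are in series; the resistances add: (1/ε₁+1/ε_s−1)+(1/ε_s+1/ε₂−1) = 2.755+2.808 = 5.563.
Heat-flux ratio q₀/q = 5.563/1.300.

factor ≈ 4.28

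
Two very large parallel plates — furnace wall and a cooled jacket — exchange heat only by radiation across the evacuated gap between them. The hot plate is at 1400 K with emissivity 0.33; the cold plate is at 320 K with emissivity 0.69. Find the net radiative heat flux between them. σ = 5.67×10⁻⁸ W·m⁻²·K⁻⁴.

For two infinite grey parallel plates, q = σ(T₁⁴ − T₂⁴)/(1/ε₁ + 1/ε₂ − 1).
T₁⁴ − T₂⁴ = 3.842×10¹² − 1.049×10¹⁰ = 3.831×10¹² K⁴.
1/ε₁ + 1/ε₂ − 1 = 3.030 + 1.449 − 1 = 3.480.
q = 5.67×10⁻⁸ × 3.831×10¹² / 3.480.

q ≈ 62400 W/m²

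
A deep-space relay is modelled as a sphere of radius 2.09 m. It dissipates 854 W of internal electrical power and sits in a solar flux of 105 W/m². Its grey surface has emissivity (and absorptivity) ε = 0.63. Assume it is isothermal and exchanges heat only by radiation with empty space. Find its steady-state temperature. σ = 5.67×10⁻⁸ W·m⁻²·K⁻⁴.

T ≈ 173 K

At steady state, absorbed solar power + internal power = radiated power.
Absorbed: α·S·A_cross = 0.63·105·13.72 = 907.8 W (cross-section πr²).
Total input = 907.8 + 854 = 1762 W.
Radiated: εσ·A_surf·T⁴ with A_surf = 4πr² = 54.89 m².
T⁴ = 1762/(0.63·5.67×10⁻⁸·54.89) = 8.985×10⁸ K⁴.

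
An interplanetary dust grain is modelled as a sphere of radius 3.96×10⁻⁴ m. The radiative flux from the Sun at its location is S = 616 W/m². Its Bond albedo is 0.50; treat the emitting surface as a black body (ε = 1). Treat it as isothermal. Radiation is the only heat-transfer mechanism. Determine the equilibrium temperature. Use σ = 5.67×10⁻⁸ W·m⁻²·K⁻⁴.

T ≈ 192 K

At equilibrium, absorbed power = emitted power.
Absorbing cross-section = πr² = 4.927×10⁻⁷ m²; emitting surface = 4πr² = 1.971×10⁻⁶ m² (ratio 4).
(1−a)S·A_cross = εσ·A_surf·T⁴  ⇒  T⁴ = (1−a)S/(4σ).
T⁴ = 0.500·616/(4·5.67×10⁻⁸) = 1.358×10⁹ K⁴.
T = (1.358×10⁹)^(1/4).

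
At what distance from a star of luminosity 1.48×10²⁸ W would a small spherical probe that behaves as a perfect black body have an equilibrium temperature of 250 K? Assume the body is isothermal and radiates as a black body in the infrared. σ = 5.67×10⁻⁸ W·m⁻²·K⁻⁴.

For an isothermal black-emitting sphere, (1−a)S·πr² = σ·4πr²·T⁴ ⇒ S = 4σT⁴/(1−a).
S = 4·5.67×10⁻⁸·(250)⁴/1.00 = 885.9 W/m².
Flux falls as S = L/(4πd²), so d = √(L/(4πS)) = √(1.48×10²⁸/(4π·885.9)).

d ≈ 1.15×10¹² m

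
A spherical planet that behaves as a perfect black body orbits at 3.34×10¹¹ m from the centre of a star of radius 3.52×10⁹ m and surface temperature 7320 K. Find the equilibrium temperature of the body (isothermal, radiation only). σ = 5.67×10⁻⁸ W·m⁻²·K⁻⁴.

T ≈ 531 K

The star's surface emits σT_*⁴; at distance d the flux is S = σT_*⁴(R_*/d)².
S = 5.67×10⁻⁸·(7320)⁴·(3.52×10⁹/3.34×10¹¹)² = 18080 W/m².
For an isothermal sphere T⁴ = (1−a)S/(4σ) = 7.972×10¹⁰ K⁴.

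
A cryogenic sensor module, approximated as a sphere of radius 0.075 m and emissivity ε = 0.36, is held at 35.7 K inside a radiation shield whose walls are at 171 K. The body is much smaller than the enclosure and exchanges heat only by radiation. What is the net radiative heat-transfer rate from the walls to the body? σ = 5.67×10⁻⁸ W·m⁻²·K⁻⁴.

For a small grey body in a large enclosure: P_net = εσA(T_body⁴ − T_wall⁴).
A = 4πr² = 0.07069 m²; T_body⁴ − T_wall⁴ = 1.624×10⁶ − 8.550×10⁸ = -8.534×10⁸ K⁴.
|P_net| = 0.36·5.67×10⁻⁸·0.07069·8.534×10⁸.

P_net ≈ 1.23 W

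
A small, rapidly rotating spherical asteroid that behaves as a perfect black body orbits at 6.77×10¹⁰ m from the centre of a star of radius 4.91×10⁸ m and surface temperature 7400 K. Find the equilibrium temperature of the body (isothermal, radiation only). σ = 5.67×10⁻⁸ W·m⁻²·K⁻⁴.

T ≈ 446 K

The star's surface emits σT_*⁴; at distance d the flux is S = σT_*⁴(R_*/d)².
S = 5.67×10⁻⁸·(7400)⁴·(4.91×10⁸/6.77×10¹⁰)² = 8943 W/m².
For an isothermal sphere T⁴ = (1−a)S/(4σ) = 3.943×10¹⁰ K⁴.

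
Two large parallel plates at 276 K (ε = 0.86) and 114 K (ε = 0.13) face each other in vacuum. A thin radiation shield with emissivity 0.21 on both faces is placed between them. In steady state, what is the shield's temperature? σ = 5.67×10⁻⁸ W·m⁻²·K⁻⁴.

In steady state the net flux on the hot side equals that on the cold side.
σ(T₁⁴−T_s⁴)/D₁ = σ(T_s⁴−T₂⁴)/D₂, with D₁ = 1/ε₁+1/ε_s−1 = 4.925, D₂ = 1/ε_s+1/ε₂−1 = 11.45.
Solve for T_s⁴: T_s⁴ = (D₂·T₁⁴ + D₁·T₂⁴)/(D₁+D₂) = 4.109×10⁹ K⁴.

T_s ≈ 253 K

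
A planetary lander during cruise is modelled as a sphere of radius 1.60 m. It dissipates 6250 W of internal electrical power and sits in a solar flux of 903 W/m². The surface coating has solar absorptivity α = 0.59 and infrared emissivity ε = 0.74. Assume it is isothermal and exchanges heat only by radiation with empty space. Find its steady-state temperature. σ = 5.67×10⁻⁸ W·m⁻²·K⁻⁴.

T ≈ 297 K

At steady state, absorbed solar power + internal power = radiated power.
Absorbed: α·S·A_cross = 0.59·903·8.042 = 4285 W (cross-section πr²).
Total input = 4285 + 6250 = 10530 W.
Radiated: εσ·A_surf·T⁴ with A_surf = 4πr² = 32.17 m².
T⁴ = 10530/(0.74·5.67×10⁻⁸·32.17) = 7.805×10⁹ K⁴.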